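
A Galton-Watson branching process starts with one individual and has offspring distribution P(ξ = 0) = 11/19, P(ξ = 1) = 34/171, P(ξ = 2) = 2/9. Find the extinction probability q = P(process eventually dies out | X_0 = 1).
q = 1

Mean offspring μ = 0·11/19 + 1·34/171 + 2·2/9 = 110/171 ≤ 1. For μ ≤ 1 with offspring not concentrated at 1, the Galton-Watson process goes extinct almost surely, so q = 1.
(Algebraic check: The pgf is f(s) = 11/19 + 34/171·s + 2/9·s². The extinction probability q is the smallest fixed point of f in [0, 1]. Setting s = f(s):
  2/9·s² + (34/171 − 1)·s + 11/19 = 0
  2/9·s² − (11/19 + 2/9)·s + 11/19 = 0
which factors as (s − 1)·(2/9·s − 11/19) = 0, giving roots s = 1 and s = (11/19)/(2/9) = 99/38. Since 99/38 ≥ 1, the smallest root in [0, 1] is s = 1.)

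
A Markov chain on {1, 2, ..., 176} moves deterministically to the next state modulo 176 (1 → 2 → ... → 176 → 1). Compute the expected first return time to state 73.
E[T_73 | X_0 = 73] = 176

The chain cycles deterministically, so starting at state 73 it returns in exactly 176 steps. Equivalently, the stationary distribution is uniform π_j = 1/176 for every state j, so by Kac's formula E[T_73] = 1/π_73 = 176.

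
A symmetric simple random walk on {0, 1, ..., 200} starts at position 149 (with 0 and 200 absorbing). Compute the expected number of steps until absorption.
E[τ | X_0 = 149] = 7599

Let v_k = E[τ | X_0 = k]. Boundary: v_0 = v_200 = 0. Recurrence: v_k = 1 + (v_{k-1} + v_{k+1})/2 for 1 ≤ k ≤ 199. The particular solution to v_k − (v_{k-1} + v_{k+1})/2 = 1 is v_k = −k^2. Adding homogeneous solution A + B k and matching boundaries gives v_k = k (200 − k). Substituting k = 149: v_149 = 149 · 51 = 7599.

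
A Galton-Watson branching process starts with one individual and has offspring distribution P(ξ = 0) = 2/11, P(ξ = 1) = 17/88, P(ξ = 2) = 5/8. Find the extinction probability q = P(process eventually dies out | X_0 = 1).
q = 16/55

The pgf is f(s) = 2/11 + 17/88·s + 5/8·s². The extinction probability q is the smallest fixed point of f in [0, 1]. Setting s = f(s):
  5/8·s² + (17/88 − 1)·s + 2/11 = 0
  5/8·s² − (2/11 + 5/8)·s + 2/11 = 0
which factors as (s − 1)·(5/8·s − 2/11) = 0, giving roots s = 1 and s = (2/11)/(5/8) = 16/55.
Mean offspring μ = 17/88 + 2·5/8 = 127/88 > 1 (supercritical), so q < 1. The extinction probability is the smaller root: q = (2/11)/(5/8) = 16/55.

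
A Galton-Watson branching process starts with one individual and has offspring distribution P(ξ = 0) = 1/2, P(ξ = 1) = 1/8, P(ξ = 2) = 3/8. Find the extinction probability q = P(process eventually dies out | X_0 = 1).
q = 1

Mean offspring μ = 0·1/2 + 1·1/8 + 2·3/8 = 7/8 ≤ 1. For μ ≤ 1 with offspring not concentrated at 1, the Galton-Watson process goes extinct almost surely, so q = 1.
(Algebraic check: The pgf is f(s) = 1/2 + 1/8·s + 3/8·s². The extinction probability q is the smallest fixed point of f in [0, 1]. Setting s = f(s):
  3/8·s² + (1/8 − 1)·s + 1/2 = 0
  3/8·s² − (1/2 + 3/8)·s + 1/2 = 0
which factors as (s − 1)·(3/8·s − 1/2) = 0, giving roots s = 1 and s = (1/2)/(3/8) = 4/3. Since 4/3 ≥ 1, the smallest root in [0, 1] is s = 1.)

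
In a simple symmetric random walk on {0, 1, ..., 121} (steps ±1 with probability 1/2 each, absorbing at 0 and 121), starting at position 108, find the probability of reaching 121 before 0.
P(hit 121 before 0) = 108/121

Let u_k = P(hit 121 before 0 | start at k). Then u_0 = 0, u_121 = 1, and u_k = u_{k-1}/2 + u_{k+1}/2 for 1 ≤ k ≤ 120. This harmonic recurrence is solved by u_k = k/121, giving u_108 = 108/121.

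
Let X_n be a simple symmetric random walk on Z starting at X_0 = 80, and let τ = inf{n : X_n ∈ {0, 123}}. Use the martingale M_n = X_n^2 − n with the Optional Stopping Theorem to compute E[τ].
E[τ] = 3440

M_n = X_n^2 − n is a martingale (since E[X_{n+1}^2 | F_n] = X_n^2 + 1). By OST (τ has finite mean in a bounded region), E[M_τ] = E[M_0] = X_0^2 − 0 = 80^2 = 6400. Also E[M_τ] = E[X_τ^2] − E[τ]. The walk exits at 0 or 123, with P(hit 123 first) = 80/123, so E[X_τ^2] = 123^2 · 80/123 + 0 = 9840. Thus E[τ] = E[X_τ^2] − E[M_τ] = 9840 − 6400 = 3440 = 80(123 − 80) = 3440.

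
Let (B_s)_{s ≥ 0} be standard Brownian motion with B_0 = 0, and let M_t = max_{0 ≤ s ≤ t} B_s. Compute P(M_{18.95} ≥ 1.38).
P(M_{18.95} ≥ 1.38) = 2·P(B_{18.95} ≥ 1.38) = 2(1 − Φ(1.38/√18.95)) ≈ 0.7512

By the reflection principle for Brownian motion, P(M_t ≥ a) = 2 · P(B_t ≥ a) for a ≥ 0. Since B_t ~ N(0, t), P(B_t ≥ 1.38) = 1 − Φ(1.38/√t) = 1 − Φ(1.38/√18.95) = 1 − Φ(0.3170). So
  P(M_{18.95} ≥ 1.38) = 2(1 − Φ(0.3170)) ≈ 0.7512.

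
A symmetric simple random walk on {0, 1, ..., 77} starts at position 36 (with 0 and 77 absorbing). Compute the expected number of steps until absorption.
E[τ | X_0 = 36] = 1476

Let v_k = E[τ | X_0 = k]. Boundary: v_0 = v_77 = 0. Recurrence: v_k = 1 + (v_{k-1} + v_{k+1})/2 for 1 ≤ k ≤ 76. The particular solution to v_k − (v_{k-1} + v_{k+1})/2 = 1 is v_k = −k^2. Adding homogeneous solution A + B k and matching boundaries gives v_k = k (77 − k). Substituting k = 36: v_36 = 36 · 41 = 1476.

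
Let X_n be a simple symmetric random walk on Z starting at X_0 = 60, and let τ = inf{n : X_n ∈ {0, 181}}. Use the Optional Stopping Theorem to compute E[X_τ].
E[X_τ] = 60

X_n is a martingale and τ is a bounded-mean stopping time (indeed τ is finite a.s. with bounded expectation since the walk is in a bounded region). By the OST, E[X_τ] = E[X_0] = 60. Equivalently: E[X_τ] = 181 · P(hit 181 first) + 0 · P(hit 0 first) = 181 · (60/181) = 60.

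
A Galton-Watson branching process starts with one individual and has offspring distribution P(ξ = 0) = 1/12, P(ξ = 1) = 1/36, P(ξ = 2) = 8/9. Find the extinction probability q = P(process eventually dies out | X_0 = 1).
q = 3/32

The pgf is f(s) = 1/12 + 1/36·s + 8/9·s². The extinction probability q is the smallest fixed point of f in [0, 1]. Setting s = f(s):
  8/9·s² + (1/36 − 1)·s + 1/12 = 0
  8/9·s² − (1/12 + 8/9)·s + 1/12 = 0
which factors as (s − 1)·(8/9·s − 1/12) = 0, giving roots s = 1 and s = (1/12)/(8/9) = 3/32.
Mean offspring μ = 1/36 + 2·8/9 = 65/36 > 1 (supercritical), so q < 1. The extinction probability is the smaller root: q = (1/12)/(8/9) = 3/32.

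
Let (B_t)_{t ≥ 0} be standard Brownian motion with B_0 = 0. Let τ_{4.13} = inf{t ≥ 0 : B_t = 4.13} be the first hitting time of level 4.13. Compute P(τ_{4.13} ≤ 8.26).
P(τ_{4.13} ≤ 8.26) = 2(1 − Φ(4.13/√8.26)) = 2(1 − Φ(1.4370)) ≈ 0.1507

By the reflection principle for standard BM, P(τ_b ≤ t) = 2 · P(B_t ≥ b). Since B_t ~ N(0, t), P(B_t ≥ 4.13) = 1 − Φ(4.13/√t) = 1 − Φ(4.13/√8.26) = 1 − Φ(1.4370) ≈ 0.07536. Doubling: P(τ_{4.13} ≤ 8.26) ≈ 2 · 0.07536 = 0.15072 ≈ 0.1507.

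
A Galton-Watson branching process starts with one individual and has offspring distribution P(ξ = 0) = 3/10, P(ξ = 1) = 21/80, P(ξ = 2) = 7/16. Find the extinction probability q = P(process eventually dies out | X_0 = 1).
q = 24/35

The pgf is f(s) = 3/10 + 21/80·s + 7/16·s². The extinction probability q is the smallest fixed point of f in [0, 1]. Setting s = f(s):
  7/16·s² + (21/80 − 1)·s + 3/10 = 0
  7/16·s² − (3/10 + 7/16)·s + 3/10 = 0
which factors as (s − 1)·(7/16·s − 3/10) = 0, giving roots s = 1 and s = (3/10)/(7/16) = 24/35.
Mean offspring μ = 21/80 + 2·7/16 = 91/80 > 1 (supercritical), so q < 1. The extinction probability is the smaller root: q = (3/10)/(7/16) = 24/35.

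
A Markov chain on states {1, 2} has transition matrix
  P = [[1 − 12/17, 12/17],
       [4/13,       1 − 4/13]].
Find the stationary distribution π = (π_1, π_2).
π_1 = 17/56, π_2 = 39/56

Solve πP = π with π_1 + π_2 = 1. From πP = π: π_1 · (1 − 12/17) + π_2 · 4/13 = π_1 ⇒ π_2 · 4/13 = π_1 · 12/17 ⇒ π_2/π_1 = (12/17)/(4/13) = 39/17. Together with π_1 + π_2 = 1:
  π_1 = (4/13)/(12/17 + 4/13) = (4/13)/(224/221) = 17/56,
  π_2 = (12/17)/(12/17 + 4/13) = (12/17)/(224/221) = 39/56.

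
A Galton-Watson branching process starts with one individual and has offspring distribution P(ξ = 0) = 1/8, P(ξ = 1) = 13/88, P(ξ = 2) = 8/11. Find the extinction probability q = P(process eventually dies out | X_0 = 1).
q = 11/64

The pgf is f(s) = 1/8 + 13/88·s + 8/11·s². The extinction probability q is the smallest fixed point of f in [0, 1]. Setting s = f(s):
  8/11·s² + (13/88 − 1)·s + 1/8 = 0
  8/11·s² − (1/8 + 8/11)·s + 1/8 = 0
which factors as (s − 1)·(8/11·s − 1/8) = 0, giving roots s = 1 and s = (1/8)/(8/11) = 11/64.
Mean offspring μ = 13/88 + 2·8/11 = 141/88 > 1 (supercritical), so q < 1. The extinction probability is the smaller root: q = (1/8)/(8/11) = 11/64.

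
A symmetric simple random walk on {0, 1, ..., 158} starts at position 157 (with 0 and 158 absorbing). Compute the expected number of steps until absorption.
E[τ | X_0 = 157] = 157

Let v_k = E[τ | X_0 = k]. Boundary: v_0 = v_158 = 0. Recurrence: v_k = 1 + (v_{k-1} + v_{k+1})/2 for 1 ≤ k ≤ 157. The particular solution to v_k − (v_{k-1} + v_{k+1})/2 = 1 is v_k = −k^2. Adding homogeneous solution A + B k and matching boundaries gives v_k = k (158 − k). Substituting k = 157: v_157 = 157 · 1 = 157.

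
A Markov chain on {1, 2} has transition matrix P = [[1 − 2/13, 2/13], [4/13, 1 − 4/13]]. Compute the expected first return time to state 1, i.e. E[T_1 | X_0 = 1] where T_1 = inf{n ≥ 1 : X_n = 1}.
E[T_1 | X_0 = 1] = 1/π_1 = 3/2

For an irreducible recurrent Markov chain with stationary distribution π, E[T_i | X_0 = i] = 1/π_i (Kac's formula). Here π_1 = (4/13)/(2/13 + 4/13) = (4/13)/(6/13) = 2/3, so E[T_1 | X_0 = 1] = 1/π_1 = (2/13 + 4/13)/(4/13) = (6/13)/(4/13) = 3/2.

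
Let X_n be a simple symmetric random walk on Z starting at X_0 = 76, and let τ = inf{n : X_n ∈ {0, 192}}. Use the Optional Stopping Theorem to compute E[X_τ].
E[X_τ] = 76

X_n is a martingale and τ is a bounded-mean stopping time (indeed τ is finite a.s. with bounded expectation since the walk is in a bounded region). By the OST, E[X_τ] = E[X_0] = 76. Equivalently: E[X_τ] = 192 · P(hit 192 first) + 0 · P(hit 0 first) = 192 · (76/192) = 76.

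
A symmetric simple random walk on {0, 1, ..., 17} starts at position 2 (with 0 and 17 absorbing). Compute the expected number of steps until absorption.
E[τ | X_0 = 2] = 30

Let v_k = E[τ | X_0 = k]. Boundary: v_0 = v_17 = 0. Recurrence: v_k = 1 + (v_{k-1} + v_{k+1})/2 for 1 ≤ k ≤ 16. The particular solution to v_k − (v_{k-1} + v_{k+1})/2 = 1 is v_k = −k^2. Adding homogeneous solution A + B k and matching boundaries gives v_k = k (17 − k). Substituting k = 2: v_2 = 2 · 15 = 30.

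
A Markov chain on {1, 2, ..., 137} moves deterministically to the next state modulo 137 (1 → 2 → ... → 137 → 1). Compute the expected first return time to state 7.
E[T_7 | X_0 = 7] = 137

The chain cycles deterministically, so starting at state 7 it returns in exactly 137 steps. Equivalently, the stationary distribution is uniform π_j = 1/137 for every state j, so by Kac's formula E[T_7] = 1/π_7 = 137.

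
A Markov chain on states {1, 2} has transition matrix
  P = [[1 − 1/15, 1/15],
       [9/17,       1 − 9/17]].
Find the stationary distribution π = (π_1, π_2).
π_1 = 135/152, π_2 = 17/152

Solve πP = π with π_1 + π_2 = 1. From πP = π: π_1 · (1 − 1/15) + π_2 · 9/17 = π_1 ⇒ π_2 · 9/17 = π_1 · 1/15 ⇒ π_2/π_1 = (1/15)/(9/17) = 17/135. Together with π_1 + π_2 = 1:
  π_1 = (9/17)/(1/15 + 9/17) = (9/17)/(152/255) = 135/152,
  π_2 = (1/15)/(1/15 + 9/17) = (1/15)/(152/255) = 17/152.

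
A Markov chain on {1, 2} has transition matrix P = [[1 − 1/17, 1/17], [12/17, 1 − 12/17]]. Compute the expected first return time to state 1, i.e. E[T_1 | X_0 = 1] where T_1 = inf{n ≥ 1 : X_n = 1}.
E[T_1 | X_0 = 1] = 1/π_1 = 13/12

For an irreducible recurrent Markov chain with stationary distribution π, E[T_i | X_0 = i] = 1/π_i (Kac's formula). Here π_1 = (12/17)/(1/17 + 12/17) = (12/17)/(13/17) = 12/13, so E[T_1 | X_0 = 1] = 1/π_1 = (1/17 + 12/17)/(12/17) = (13/17)/(12/17) = 13/12.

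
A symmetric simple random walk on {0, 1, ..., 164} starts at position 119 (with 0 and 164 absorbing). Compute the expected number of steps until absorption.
E[τ | X_0 = 119] = 5355

Let v_k = E[τ | X_0 = k]. Boundary: v_0 = v_164 = 0. Recurrence: v_k = 1 + (v_{k-1} + v_{k+1})/2 for 1 ≤ k ≤ 163. The particular solution to v_k − (v_{k-1} + v_{k+1})/2 = 1 is v_k = −k^2. Adding homogeneous solution A + B k and matching boundaries gives v_k = k (164 − k). Substituting k = 119: v_119 = 119 · 45 = 5355.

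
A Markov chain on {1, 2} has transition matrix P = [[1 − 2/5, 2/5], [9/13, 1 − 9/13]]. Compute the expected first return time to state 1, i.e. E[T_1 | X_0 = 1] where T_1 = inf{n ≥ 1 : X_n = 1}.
E[T_1 | X_0 = 1] = 1/π_1 = 71/45

For an irreducible recurrent Markov chain with stationary distribution π, E[T_i | X_0 = i] = 1/π_i (Kac's formula). Here π_1 = (9/13)/(2/5 + 9/13) = (9/13)/(71/65) = 45/71, so E[T_1 | X_0 = 1] = 1/π_1 = (2/5 + 9/13)/(9/13) = (71/65)/(9/13) = 71/45.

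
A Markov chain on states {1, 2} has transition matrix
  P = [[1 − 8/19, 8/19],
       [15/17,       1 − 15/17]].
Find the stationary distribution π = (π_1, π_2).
π_1 = 285/421, π_2 = 136/421

Solve πP = π with π_1 + π_2 = 1. From πP = π: π_1 · (1 − 8/19) + π_2 · 15/17 = π_1 ⇒ π_2 · 15/17 = π_1 · 8/19 ⇒ π_2/π_1 = (8/19)/(15/17) = 136/285. Together with π_1 + π_2 = 1:
  π_1 = (15/17)/(8/19 + 15/17) = (15/17)/(421/323) = 285/421,
  π_2 = (8/19)/(8/19 + 15/17) = (8/19)/(421/323) = 136/421.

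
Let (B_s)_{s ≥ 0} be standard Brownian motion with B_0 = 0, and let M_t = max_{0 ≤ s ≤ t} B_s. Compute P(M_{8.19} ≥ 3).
P(M_{8.19} ≥ 3) = 2·P(B_{8.19} ≥ 3) = 2(1 − Φ(3/√8.19)) ≈ 0.2945

By the reflection principle for Brownian motion, P(M_t ≥ a) = 2 · P(B_t ≥ a) for a ≥ 0. Since B_t ~ N(0, t), P(B_t ≥ 3) = 1 − Φ(3/√t) = 1 − Φ(3/√8.19) = 1 − Φ(1.0483). So
  P(M_{8.19} ≥ 3) = 2(1 − Φ(1.0483)) ≈ 0.2945.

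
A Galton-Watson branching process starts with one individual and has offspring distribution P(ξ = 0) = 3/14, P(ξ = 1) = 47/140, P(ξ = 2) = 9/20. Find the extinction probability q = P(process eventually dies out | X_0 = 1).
q = 10/21

The pgf is f(s) = 3/14 + 47/140·s + 9/20·s². The extinction probability q is the smallest fixed point of f in [0, 1]. Setting s = f(s):
  9/20·s² + (47/140 − 1)·s + 3/14 = 0
  9/20·s² − (3/14 + 9/20)·s + 3/14 = 0
which factors as (s − 1)·(9/20·s − 3/14) = 0, giving roots s = 1 and s = (3/14)/(9/20) = 10/21.
Mean offspring μ = 47/140 + 2·9/20 = 173/140 > 1 (supercritical), so q < 1. The extinction probability is the smaller root: q = (3/14)/(9/20) = 10/21.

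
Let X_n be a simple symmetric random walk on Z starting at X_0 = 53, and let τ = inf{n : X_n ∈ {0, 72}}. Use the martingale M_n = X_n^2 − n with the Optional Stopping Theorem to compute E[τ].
E[τ] = 1007

M_n = X_n^2 − n is a martingale (since E[X_{n+1}^2 | F_n] = X_n^2 + 1). By OST (τ has finite mean in a bounded region), E[M_τ] = E[M_0] = X_0^2 − 0 = 53^2 = 2809. Also E[M_τ] = E[X_τ^2] − E[τ]. The walk exits at 0 or 72, with P(hit 72 first) = 53/72, so E[X_τ^2] = 72^2 · 53/72 + 0 = 3816. Thus E[τ] = E[X_τ^2] − E[M_τ] = 3816 − 2809 = 1007 = 53(72 − 53) = 1007.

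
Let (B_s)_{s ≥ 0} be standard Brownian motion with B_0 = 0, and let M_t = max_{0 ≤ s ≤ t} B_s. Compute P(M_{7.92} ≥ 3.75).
P(M_{7.92} ≥ 3.75) = 2·P(B_{7.92} ≥ 3.75) = 2(1 − Φ(3.75/√7.92)) ≈ 0.1827

By the reflection principle for Brownian motion, P(M_t ≥ a) = 2 · P(B_t ≥ a) for a ≥ 0. Since B_t ~ N(0, t), P(B_t ≥ 3.75) = 1 − Φ(3.75/√t) = 1 − Φ(3.75/√7.92) = 1 − Φ(1.3325). So
  P(M_{7.92} ≥ 3.75) = 2(1 − Φ(1.3325)) ≈ 0.1827.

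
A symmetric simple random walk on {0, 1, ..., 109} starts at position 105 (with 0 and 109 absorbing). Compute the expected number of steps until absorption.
E[τ | X_0 = 105] = 420

Let v_k = E[τ | X_0 = k]. Boundary: v_0 = v_109 = 0. Recurrence: v_k = 1 + (v_{k-1} + v_{k+1})/2 for 1 ≤ k ≤ 108. The particular solution to v_k − (v_{k-1} + v_{k+1})/2 = 1 is v_k = −k^2. Adding homogeneous solution A + B k and matching boundaries gives v_k = k (109 − k). Substituting k = 105: v_105 = 105 · 4 = 420.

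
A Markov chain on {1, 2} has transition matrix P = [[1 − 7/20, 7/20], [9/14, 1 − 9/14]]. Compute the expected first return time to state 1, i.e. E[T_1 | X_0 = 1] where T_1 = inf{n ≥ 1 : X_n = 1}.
E[T_1 | X_0 = 1] = 1/π_1 = 139/90

For an irreducible recurrent Markov chain with stationary distribution π, E[T_i | X_0 = i] = 1/π_i (Kac's formula). Here π_1 = (9/14)/(7/20 + 9/14) = (9/14)/(139/140) = 90/139, so E[T_1 | X_0 = 1] = 1/π_1 = (7/20 + 9/14)/(9/14) = (139/140)/(9/14) = 139/90.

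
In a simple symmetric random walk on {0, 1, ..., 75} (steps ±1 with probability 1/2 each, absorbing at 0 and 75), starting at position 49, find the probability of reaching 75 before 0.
P(hit 75 before 0) = 49/75

Let u_k = P(hit 75 before 0 | start at k). Then u_0 = 0, u_75 = 1, and u_k = u_{k-1}/2 + u_{k+1}/2 for 1 ≤ k ≤ 74. This harmonic recurrence is solved by u_k = k/75, giving u_49 = 49/75.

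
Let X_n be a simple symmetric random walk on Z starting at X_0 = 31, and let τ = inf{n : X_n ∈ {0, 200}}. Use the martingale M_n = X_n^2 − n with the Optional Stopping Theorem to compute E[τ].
E[τ] = 5239

M_n = X_n^2 − n is a martingale (since E[X_{n+1}^2 | F_n] = X_n^2 + 1). By OST (τ has finite mean in a bounded region), E[M_τ] = E[M_0] = X_0^2 − 0 = 31^2 = 961. Also E[M_τ] = E[X_τ^2] − E[τ]. The walk exits at 0 or 200, with P(hit 200 first) = 31/200, so E[X_τ^2] = 200^2 · 31/200 + 0 = 6200. Thus E[τ] = E[X_τ^2] − E[M_τ] = 6200 − 961 = 5239 = 31(200 − 31) = 5239.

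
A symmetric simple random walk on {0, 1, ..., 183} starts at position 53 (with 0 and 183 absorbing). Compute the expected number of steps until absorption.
E[τ | X_0 = 53] = 6890

Let v_k = E[τ | X_0 = k]. Boundary: v_0 = v_183 = 0. Recurrence: v_k = 1 + (v_{k-1} + v_{k+1})/2 for 1 ≤ k ≤ 182. The particular solution to v_k − (v_{k-1} + v_{k+1})/2 = 1 is v_k = −k^2. Adding homogeneous solution A + B k and matching boundaries gives v_k = k (183 − k). Substituting k = 53: v_53 = 53 · 130 = 6890.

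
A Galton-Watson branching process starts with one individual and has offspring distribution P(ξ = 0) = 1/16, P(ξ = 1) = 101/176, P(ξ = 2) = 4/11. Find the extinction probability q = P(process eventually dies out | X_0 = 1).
q = 11/64

The pgf is f(s) = 1/16 + 101/176·s + 4/11·s². The extinction probability q is the smallest fixed point of f in [0, 1]. Setting s = f(s):
  4/11·s² + (101/176 − 1)·s + 1/16 = 0
  4/11·s² − (1/16 + 4/11)·s + 1/16 = 0
which factors as (s − 1)·(4/11·s − 1/16) = 0, giving roots s = 1 and s = (1/16)/(4/11) = 11/64.
Mean offspring μ = 101/176 + 2·4/11 = 229/176 > 1 (supercritical), so q < 1. The extinction probability is the smaller root: q = (1/16)/(4/11) = 11/64.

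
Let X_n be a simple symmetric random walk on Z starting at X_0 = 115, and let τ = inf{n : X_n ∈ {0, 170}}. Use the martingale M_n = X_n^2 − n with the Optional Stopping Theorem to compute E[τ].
E[τ] = 6325

M_n = X_n^2 − n is a martingale (since E[X_{n+1}^2 | F_n] = X_n^2 + 1). By OST (τ has finite mean in a bounded region), E[M_τ] = E[M_0] = X_0^2 − 0 = 115^2 = 13225. Also E[M_τ] = E[X_τ^2] − E[τ]. The walk exits at 0 or 170, with P(hit 170 first) = 115/170, so E[X_τ^2] = 170^2 · 115/170 + 0 = 19550. Thus E[τ] = E[X_τ^2] − E[M_τ] = 19550 − 13225 = 6325 = 115(170 − 115) = 6325.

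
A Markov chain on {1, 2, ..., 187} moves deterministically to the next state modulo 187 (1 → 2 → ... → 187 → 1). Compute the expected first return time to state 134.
E[T_134 | X_0 = 134] = 187

The chain cycles deterministically, so starting at state 134 it returns in exactly 187 steps. Equivalently, the stationary distribution is uniform π_j = 1/187 for every state j, so by Kac's formula E[T_134] = 1/π_134 = 187.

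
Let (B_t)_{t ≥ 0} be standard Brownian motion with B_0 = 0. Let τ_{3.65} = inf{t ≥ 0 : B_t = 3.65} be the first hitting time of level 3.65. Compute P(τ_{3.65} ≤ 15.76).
P(τ_{3.65} ≤ 15.76) = 2(1 − Φ(3.65/√15.76)) = 2(1 − Φ(0.9194)) ≈ 0.3579

By the reflection principle for standard BM, P(τ_b ≤ t) = 2 · P(B_t ≥ b). Since B_t ~ N(0, t), P(B_t ≥ 3.65) = 1 − Φ(3.65/√t) = 1 − Φ(3.65/√15.76) = 1 − Φ(0.9194) ≈ 0.17894. Doubling: P(τ_{3.65} ≤ 15.76) ≈ 2 · 0.17894 = 0.35788 ≈ 0.3579.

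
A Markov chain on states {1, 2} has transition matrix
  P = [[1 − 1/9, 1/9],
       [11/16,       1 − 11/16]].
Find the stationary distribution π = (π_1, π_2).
π_1 = 99/115, π_2 = 16/115

Solve πP = π with π_1 + π_2 = 1. From πP = π: π_1 · (1 − 1/9) + π_2 · 11/16 = π_1 ⇒ π_2 · 11/16 = π_1 · 1/9 ⇒ π_2/π_1 = (1/9)/(11/16) = 16/99. Together with π_1 + π_2 = 1:
  π_1 = (11/16)/(1/9 + 11/16) = (11/16)/(115/144) = 99/115,
  π_2 = (1/9)/(1/9 + 11/16) = (1/9)/(115/144) = 16/115.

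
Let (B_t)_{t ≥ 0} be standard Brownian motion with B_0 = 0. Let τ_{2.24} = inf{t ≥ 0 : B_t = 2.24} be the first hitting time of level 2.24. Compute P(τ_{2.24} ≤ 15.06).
P(τ_{2.24} ≤ 15.06) = 2(1 − Φ(2.24/√15.06)) = 2(1 − Φ(0.5772)) ≈ 0.5638

By the reflection principle for standard BM, P(τ_b ≤ t) = 2 · P(B_t ≥ b). Since B_t ~ N(0, t), P(B_t ≥ 2.24) = 1 − Φ(2.24/√t) = 1 − Φ(2.24/√15.06) = 1 − Φ(0.5772) ≈ 0.28190. Doubling: P(τ_{2.24} ≤ 15.06) ≈ 2 · 0.28190 = 0.56380 ≈ 0.5638.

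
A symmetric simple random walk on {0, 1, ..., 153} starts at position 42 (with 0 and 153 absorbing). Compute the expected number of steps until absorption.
E[τ | X_0 = 42] = 4662

Let v_k = E[τ | X_0 = k]. Boundary: v_0 = v_153 = 0. Recurrence: v_k = 1 + (v_{k-1} + v_{k+1})/2 for 1 ≤ k ≤ 152. The particular solution to v_k − (v_{k-1} + v_{k+1})/2 = 1 is v_k = −k^2. Adding homogeneous solution A + B k and matching boundaries gives v_k = k (153 − k). Substituting k = 42: v_42 = 42 · 111 = 4662.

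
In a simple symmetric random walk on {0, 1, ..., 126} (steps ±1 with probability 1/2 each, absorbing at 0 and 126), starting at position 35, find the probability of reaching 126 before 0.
P(hit 126 before 0) = 35/126 = 5/18

Let u_k = P(hit 126 before 0 | start at k). Then u_0 = 0, u_126 = 1, and u_k = u_{k-1}/2 + u_{k+1}/2 for 1 ≤ k ≤ 125. This harmonic recurrence is solved by u_k = k/126, giving u_35 = 35/126 = 5/18.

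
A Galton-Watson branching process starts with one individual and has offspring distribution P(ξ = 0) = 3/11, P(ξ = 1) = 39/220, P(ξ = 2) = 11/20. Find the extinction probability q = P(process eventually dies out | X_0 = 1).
q = 60/121

The pgf is f(s) = 3/11 + 39/220·s + 11/20·s². The extinction probability q is the smallest fixed point of f in [0, 1]. Setting s = f(s):
  11/20·s² + (39/220 − 1)·s + 3/11 = 0
  11/20·s² − (3/11 + 11/20)·s + 3/11 = 0
which factors as (s − 1)·(11/20·s − 3/11) = 0, giving roots s = 1 and s = (3/11)/(11/20) = 60/121.
Mean offspring μ = 39/220 + 2·11/20 = 281/220 > 1 (supercritical), so q < 1. The extinction probability is the smaller root: q = (3/11)/(11/20) = 60/121.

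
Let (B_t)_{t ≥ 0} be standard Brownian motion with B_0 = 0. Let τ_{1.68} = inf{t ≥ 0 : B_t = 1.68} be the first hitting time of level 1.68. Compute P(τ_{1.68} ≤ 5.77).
P(τ_{1.68} ≤ 5.77) = 2(1 − Φ(1.68/√5.77)) = 2(1 − Φ(0.6994)) ≈ 0.4843

By the reflection principle for standard BM, P(τ_b ≤ t) = 2 · P(B_t ≥ b). Since B_t ~ N(0, t), P(B_t ≥ 1.68) = 1 − Φ(1.68/√t) = 1 − Φ(1.68/√5.77) = 1 − Φ(0.6994) ≈ 0.24215. Doubling: P(τ_{1.68} ≤ 5.77) ≈ 2 · 0.24215 = 0.48430 ≈ 0.4843.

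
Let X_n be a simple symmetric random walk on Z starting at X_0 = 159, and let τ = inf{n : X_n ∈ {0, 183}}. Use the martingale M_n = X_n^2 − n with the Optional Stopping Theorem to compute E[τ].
E[τ] = 3816

M_n = X_n^2 − n is a martingale (since E[X_{n+1}^2 | F_n] = X_n^2 + 1). By OST (τ has finite mean in a bounded region), E[M_τ] = E[M_0] = X_0^2 − 0 = 159^2 = 25281. Also E[M_τ] = E[X_τ^2] − E[τ]. The walk exits at 0 or 183, with P(hit 183 first) = 159/183, so E[X_τ^2] = 183^2 · 159/183 + 0 = 29097. Thus E[τ] = E[X_τ^2] − E[M_τ] = 29097 − 25281 = 3816 = 159(183 − 159) = 3816.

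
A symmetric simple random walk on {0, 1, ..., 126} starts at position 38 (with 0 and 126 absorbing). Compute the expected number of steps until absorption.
E[τ | X_0 = 38] = 3344

Let v_k = E[τ | X_0 = k]. Boundary: v_0 = v_126 = 0. Recurrence: v_k = 1 + (v_{k-1} + v_{k+1})/2 for 1 ≤ k ≤ 125. The particular solution to v_k − (v_{k-1} + v_{k+1})/2 = 1 is v_k = −k^2. Adding homogeneous solution A + B k and matching boundaries gives v_k = k (126 − k). Substituting k = 38: v_38 = 38 · 88 = 3344.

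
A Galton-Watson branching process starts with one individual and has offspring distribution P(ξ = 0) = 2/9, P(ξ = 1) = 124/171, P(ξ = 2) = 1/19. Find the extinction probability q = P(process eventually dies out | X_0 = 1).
q = 1

Mean offspring μ = 0·2/9 + 1·124/171 + 2·1/19 = 142/171 ≤ 1. For μ ≤ 1 with offspring not concentrated at 1, the Galton-Watson process goes extinct almost surely, so q = 1.
(Algebraic check: The pgf is f(s) = 2/9 + 124/171·s + 1/19·s². The extinction probability q is the smallest fixed point of f in [0, 1]. Setting s = f(s):
  1/19·s² + (124/171 − 1)·s + 2/9 = 0
  1/19·s² − (2/9 + 1/19)·s + 2/9 = 0
which factors as (s − 1)·(1/19·s − 2/9) = 0, giving roots s = 1 and s = (2/9)/(1/19) = 38/9. Since 38/9 ≥ 1, the smallest root in [0, 1] is s = 1.)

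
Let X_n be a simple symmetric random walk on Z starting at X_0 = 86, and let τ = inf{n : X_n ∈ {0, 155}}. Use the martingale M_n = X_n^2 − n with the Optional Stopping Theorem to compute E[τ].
E[τ] = 5934

M_n = X_n^2 − n is a martingale (since E[X_{n+1}^2 | F_n] = X_n^2 + 1). By OST (τ has finite mean in a bounded region), E[M_τ] = E[M_0] = X_0^2 − 0 = 86^2 = 7396. Also E[M_τ] = E[X_τ^2] − E[τ]. The walk exits at 0 or 155, with P(hit 155 first) = 86/155, so E[X_τ^2] = 155^2 · 86/155 + 0 = 13330. Thus E[τ] = E[X_τ^2] − E[M_τ] = 13330 − 7396 = 5934 = 86(155 − 86) = 5934.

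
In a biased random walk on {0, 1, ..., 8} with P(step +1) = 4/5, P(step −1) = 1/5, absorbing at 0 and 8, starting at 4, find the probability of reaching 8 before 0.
P(hit 8 before 0) = (1 − (1/4)^4) / (1 − (1/4)^8) = 256/257

Let u_k denote P(reach 8 before 0 | start at k). Boundary: u_0 = 0, u_8 = 1. Recurrence: u_k = 4/5·u_{k+1} + 1/5·u_{k-1} for 1 ≤ k ≤ 7. Try u_k = A + B·r^k with r = q/p = (1/5)/(4/5) = 1/4. Substitution satisfies the recurrence; boundary conditions give:
  u_k = (1 − r^k) / (1 − r^N) = (1 − (1/4)^4) / (1 − (1/4)^8) = 256/257.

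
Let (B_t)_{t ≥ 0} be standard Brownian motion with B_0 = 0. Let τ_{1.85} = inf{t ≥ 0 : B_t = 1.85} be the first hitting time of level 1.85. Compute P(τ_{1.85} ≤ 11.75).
P(τ_{1.85} ≤ 11.75) = 2(1 − Φ(1.85/√11.75)) = 2(1 − Φ(0.5397)) ≈ 0.5894

By the reflection principle for standard BM, P(τ_b ≤ t) = 2 · P(B_t ≥ b). Since B_t ~ N(0, t), P(B_t ≥ 1.85) = 1 − Φ(1.85/√t) = 1 − Φ(1.85/√11.75) = 1 − Φ(0.5397) ≈ 0.29470. Doubling: P(τ_{1.85} ≤ 11.75) ≈ 2 · 0.29470 = 0.58940 ≈ 0.5894.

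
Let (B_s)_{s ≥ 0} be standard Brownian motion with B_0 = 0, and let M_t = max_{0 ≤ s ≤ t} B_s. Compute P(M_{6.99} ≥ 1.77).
P(M_{6.99} ≥ 1.77) = 2·P(B_{6.99} ≥ 1.77) = 2(1 − Φ(1.77/√6.99)) ≈ 0.5032

By the reflection principle for Brownian motion, P(M_t ≥ a) = 2 · P(B_t ≥ a) for a ≥ 0. Since B_t ~ N(0, t), P(B_t ≥ 1.77) = 1 − Φ(1.77/√t) = 1 − Φ(1.77/√6.99) = 1 − Φ(0.6695). So
  P(M_{6.99} ≥ 1.77) = 2(1 − Φ(0.6695)) ≈ 0.5032.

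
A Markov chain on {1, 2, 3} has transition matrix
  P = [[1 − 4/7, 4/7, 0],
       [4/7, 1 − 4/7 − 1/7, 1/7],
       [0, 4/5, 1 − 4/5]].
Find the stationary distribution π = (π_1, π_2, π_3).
π = (28/61, 28/61, 5/61)

This is a birth-death chain on three states, which satisfies detailed balance: π_1 · P_{12} = π_2 · P_{21} and π_2 · P_{23} = π_3 · P_{32}.
From π_1 · 4/7 = π_2 · 4/7: π_2/π_1 = (4/7)/(4/7) = 1.
From π_2 · 1/7 = π_3 · 4/5: π_3/π_2 = (1/7)/(4/5) = 5/28.
Take π_1 proportional to 1; then unnormalized π = (1, 1, 5/28). Normalize by dividing by the sum 61/28:
  π = (28/61, 28/61, 5/61).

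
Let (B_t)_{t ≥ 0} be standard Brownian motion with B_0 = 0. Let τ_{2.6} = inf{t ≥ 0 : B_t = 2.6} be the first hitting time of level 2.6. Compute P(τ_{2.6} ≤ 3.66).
P(τ_{2.6} ≤ 3.66) = 2(1 − Φ(2.6/√3.66)) = 2(1 − Φ(1.3590)) ≈ 0.1741

By the reflection principle for standard BM, P(τ_b ≤ t) = 2 · P(B_t ≥ b). Since B_t ~ N(0, t), P(B_t ≥ 2.6) = 1 − Φ(2.6/√t) = 1 − Φ(2.6/√3.66) = 1 − Φ(1.3590) ≈ 0.08707. Doubling: P(τ_{2.6} ≤ 3.66) ≈ 2 · 0.08707 = 0.17414 ≈ 0.1741.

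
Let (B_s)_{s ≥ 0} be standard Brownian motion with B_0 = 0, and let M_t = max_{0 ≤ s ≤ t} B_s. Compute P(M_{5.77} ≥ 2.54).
P(M_{5.77} ≥ 2.54) = 2·P(B_{5.77} ≥ 2.54) = 2(1 − Φ(2.54/√5.77)) ≈ 0.2903

By the reflection principle for Brownian motion, P(M_t ≥ a) = 2 · P(B_t ≥ a) for a ≥ 0. Since B_t ~ N(0, t), P(B_t ≥ 2.54) = 1 − Φ(2.54/√t) = 1 − Φ(2.54/√5.77) = 1 − Φ(1.0574). So
  P(M_{5.77} ≥ 2.54) = 2(1 − Φ(1.0574)) ≈ 0.2903.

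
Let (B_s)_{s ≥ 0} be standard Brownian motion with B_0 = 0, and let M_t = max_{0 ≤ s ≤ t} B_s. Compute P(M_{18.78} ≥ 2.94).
P(M_{18.78} ≥ 2.94) = 2·P(B_{18.78} ≥ 2.94) = 2(1 − Φ(2.94/√18.78)) ≈ 0.4975

By the reflection principle for Brownian motion, P(M_t ≥ a) = 2 · P(B_t ≥ a) for a ≥ 0. Since B_t ~ N(0, t), P(B_t ≥ 2.94) = 1 − Φ(2.94/√t) = 1 − Φ(2.94/√18.78) = 1 − Φ(0.6784). So
  P(M_{18.78} ≥ 2.94) = 2(1 − Φ(0.6784)) ≈ 0.4975.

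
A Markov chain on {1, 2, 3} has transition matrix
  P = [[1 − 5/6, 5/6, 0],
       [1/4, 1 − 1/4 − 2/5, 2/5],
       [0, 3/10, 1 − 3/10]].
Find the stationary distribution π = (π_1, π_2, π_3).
π = (9/79, 30/79, 40/79)

This is a birth-death chain on three states, which satisfies detailed balance: π_1 · P_{12} = π_2 · P_{21} and π_2 · P_{23} = π_3 · P_{32}.
From π_1 · 5/6 = π_2 · 1/4: π_2/π_1 = (5/6)/(1/4) = 10/3.
From π_2 · 2/5 = π_3 · 3/10: π_3/π_2 = (2/5)/(3/10) = 4/3.
Take π_1 proportional to 1; then unnormalized π = (1, 10/3, 40/9). Normalize by dividing by the sum 79/9:
  π = (9/79, 30/79, 40/79).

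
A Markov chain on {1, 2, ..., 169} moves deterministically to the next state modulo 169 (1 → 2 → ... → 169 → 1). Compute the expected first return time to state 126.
E[T_126 | X_0 = 126] = 169

The chain cycles deterministically, so starting at state 126 it returns in exactly 169 steps. Equivalently, the stationary distribution is uniform π_j = 1/169 for every state j, so by Kac's formula E[T_126] = 1/π_126 = 169.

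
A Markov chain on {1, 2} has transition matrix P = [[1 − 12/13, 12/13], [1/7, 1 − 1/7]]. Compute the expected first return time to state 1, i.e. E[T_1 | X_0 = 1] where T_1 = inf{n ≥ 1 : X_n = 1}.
E[T_1 | X_0 = 1] = 1/π_1 = 97/13

For an irreducible recurrent Markov chain with stationary distribution π, E[T_i | X_0 = i] = 1/π_i (Kac's formula). Here π_1 = (1/7)/(12/13 + 1/7) = (1/7)/(97/91) = 13/97, so E[T_1 | X_0 = 1] = 1/π_1 = (12/13 + 1/7)/(1/7) = (97/91)/(1/7) = 97/13.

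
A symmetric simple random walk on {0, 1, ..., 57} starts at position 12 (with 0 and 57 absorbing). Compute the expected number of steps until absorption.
E[τ | X_0 = 12] = 540

Let v_k = E[τ | X_0 = k]. Boundary: v_0 = v_57 = 0. Recurrence: v_k = 1 + (v_{k-1} + v_{k+1})/2 for 1 ≤ k ≤ 56. The particular solution to v_k − (v_{k-1} + v_{k+1})/2 = 1 is v_k = −k^2. Adding homogeneous solution A + B k and matching boundaries gives v_k = k (57 − k). Substituting k = 12: v_12 = 12 · 45 = 540.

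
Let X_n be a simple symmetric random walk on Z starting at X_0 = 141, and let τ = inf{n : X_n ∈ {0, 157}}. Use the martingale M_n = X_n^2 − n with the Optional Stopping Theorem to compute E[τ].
E[τ] = 2256

M_n = X_n^2 − n is a martingale (since E[X_{n+1}^2 | F_n] = X_n^2 + 1). By OST (τ has finite mean in a bounded region), E[M_τ] = E[M_0] = X_0^2 − 0 = 141^2 = 19881. Also E[M_τ] = E[X_τ^2] − E[τ]. The walk exits at 0 or 157, with P(hit 157 first) = 141/157, so E[X_τ^2] = 157^2 · 141/157 + 0 = 22137. Thus E[τ] = E[X_τ^2] − E[M_τ] = 22137 − 19881 = 2256 = 141(157 − 141) = 2256.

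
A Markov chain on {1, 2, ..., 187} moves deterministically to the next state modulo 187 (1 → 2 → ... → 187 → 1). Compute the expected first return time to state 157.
E[T_157 | X_0 = 157] = 187

The chain cycles deterministically, so starting at state 157 it returns in exactly 187 steps. Equivalently, the stationary distribution is uniform π_j = 1/187 for every state j, so by Kac's formula E[T_157] = 1/π_157 = 187.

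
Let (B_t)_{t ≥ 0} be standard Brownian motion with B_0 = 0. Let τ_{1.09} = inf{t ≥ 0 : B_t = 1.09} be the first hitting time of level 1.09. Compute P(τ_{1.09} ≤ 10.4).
P(τ_{1.09} ≤ 10.4) = 2(1 − Φ(1.09/√10.4)) = 2(1 − Φ(0.3380)) ≈ 0.7354

By the reflection principle for standard BM, P(τ_b ≤ t) = 2 · P(B_t ≥ b). Since B_t ~ N(0, t), P(B_t ≥ 1.09) = 1 − Φ(1.09/√t) = 1 − Φ(1.09/√10.4) = 1 − Φ(0.3380) ≈ 0.36768. Doubling: P(τ_{1.09} ≤ 10.4) ≈ 2 · 0.36768 = 0.73536 ≈ 0.7354.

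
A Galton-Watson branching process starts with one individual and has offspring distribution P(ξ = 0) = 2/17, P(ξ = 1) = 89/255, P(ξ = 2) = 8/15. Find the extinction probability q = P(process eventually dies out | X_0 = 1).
q = 15/68

The pgf is f(s) = 2/17 + 89/255·s + 8/15·s². The extinction probability q is the smallest fixed point of f in [0, 1]. Setting s = f(s):
  8/15·s² + (89/255 − 1)·s + 2/17 = 0
  8/15·s² − (2/17 + 8/15)·s + 2/17 = 0
which factors as (s − 1)·(8/15·s − 2/17) = 0, giving roots s = 1 and s = (2/17)/(8/15) = 15/68.
Mean offspring μ = 89/255 + 2·8/15 = 361/255 > 1 (supercritical), so q < 1. The extinction probability is the smaller root: q = (2/17)/(8/15) = 15/68.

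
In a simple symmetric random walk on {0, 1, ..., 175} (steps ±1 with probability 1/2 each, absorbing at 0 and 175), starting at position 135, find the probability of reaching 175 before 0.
P(hit 175 before 0) = 135/175 = 27/35

Let u_k = P(hit 175 before 0 | start at k). Then u_0 = 0, u_175 = 1, and u_k = u_{k-1}/2 + u_{k+1}/2 for 1 ≤ k ≤ 174. This harmonic recurrence is solved by u_k = k/175, giving u_135 = 135/175 = 27/35.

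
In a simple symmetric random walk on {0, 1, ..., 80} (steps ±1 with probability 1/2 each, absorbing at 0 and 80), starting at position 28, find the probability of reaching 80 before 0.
P(hit 80 before 0) = 28/80 = 7/20

Let u_k = P(hit 80 before 0 | start at k). Then u_0 = 0, u_80 = 1, and u_k = u_{k-1}/2 + u_{k+1}/2 for 1 ≤ k ≤ 79. This harmonic recurrence is solved by u_k = k/80, giving u_28 = 28/80 = 7/20.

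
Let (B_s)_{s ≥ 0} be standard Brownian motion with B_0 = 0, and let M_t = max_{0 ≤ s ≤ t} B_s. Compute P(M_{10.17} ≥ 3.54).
P(M_{10.17} ≥ 3.54) = 2·P(B_{10.17} ≥ 3.54) = 2(1 − Φ(3.54/√10.17)) ≈ 0.2670

By the reflection principle for Brownian motion, P(M_t ≥ a) = 2 · P(B_t ≥ a) for a ≥ 0. Since B_t ~ N(0, t), P(B_t ≥ 3.54) = 1 − Φ(3.54/√t) = 1 − Φ(3.54/√10.17) = 1 − Φ(1.1101). So
  P(M_{10.17} ≥ 3.54) = 2(1 − Φ(1.1101)) ≈ 0.2670.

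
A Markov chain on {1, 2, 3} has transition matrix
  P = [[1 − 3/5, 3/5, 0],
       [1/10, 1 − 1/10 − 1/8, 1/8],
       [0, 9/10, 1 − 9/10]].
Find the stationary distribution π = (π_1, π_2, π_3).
π = (6/47, 36/47, 5/47)

This is a birth-death chain on three states, which satisfies detailed balance: π_1 · P_{12} = π_2 · P_{21} and π_2 · P_{23} = π_3 · P_{32}.
From π_1 · 3/5 = π_2 · 1/10: π_2/π_1 = (3/5)/(1/10) = 6.
From π_2 · 1/8 = π_3 · 9/10: π_3/π_2 = (1/8)/(9/10) = 5/36.
Take π_1 proportional to 1; then unnormalized π = (1, 6, 5/6). Normalize by dividing by the sum 47/6:
  π = (6/47, 36/47, 5/47).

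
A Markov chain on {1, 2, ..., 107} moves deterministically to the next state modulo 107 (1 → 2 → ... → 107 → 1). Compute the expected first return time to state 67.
E[T_67 | X_0 = 67] = 107

The chain cycles deterministically, so starting at state 67 it returns in exactly 107 steps. Equivalently, the stationary distribution is uniform π_j = 1/107 for every state j, so by Kac's formula E[T_67] = 1/π_67 = 107.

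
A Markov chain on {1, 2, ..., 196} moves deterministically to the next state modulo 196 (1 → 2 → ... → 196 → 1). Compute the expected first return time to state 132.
E[T_132 | X_0 = 132] = 196

The chain cycles deterministically, so starting at state 132 it returns in exactly 196 steps. Equivalently, the stationary distribution is uniform π_j = 1/196 for every state j, so by Kac's formula E[T_132] = 1/π_132 = 196.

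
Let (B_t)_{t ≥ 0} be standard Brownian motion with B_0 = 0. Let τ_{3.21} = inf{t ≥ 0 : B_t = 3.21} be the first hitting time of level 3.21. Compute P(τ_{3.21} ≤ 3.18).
P(τ_{3.21} ≤ 3.18) = 2(1 − Φ(3.21/√3.18)) = 2(1 − Φ(1.8001)) ≈ 0.0718

By the reflection principle for standard BM, P(τ_b ≤ t) = 2 · P(B_t ≥ b). Since B_t ~ N(0, t), P(B_t ≥ 3.21) = 1 − Φ(3.21/√t) = 1 − Φ(3.21/√3.18) = 1 − Φ(1.8001) ≈ 0.03592. Doubling: P(τ_{3.21} ≤ 3.18) ≈ 2 · 0.03592 = 0.07184 ≈ 0.0718.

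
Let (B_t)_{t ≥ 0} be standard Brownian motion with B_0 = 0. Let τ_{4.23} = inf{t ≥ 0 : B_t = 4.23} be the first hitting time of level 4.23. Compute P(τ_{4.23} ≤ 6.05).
P(τ_{4.23} ≤ 6.05) = 2(1 − Φ(4.23/√6.05)) = 2(1 − Φ(1.7197)) ≈ 0.0855

By the reflection principle for standard BM, P(τ_b ≤ t) = 2 · P(B_t ≥ b). Since B_t ~ N(0, t), P(B_t ≥ 4.23) = 1 − Φ(4.23/√t) = 1 − Φ(4.23/√6.05) = 1 − Φ(1.7197) ≈ 0.04274. Doubling: P(τ_{4.23} ≤ 6.05) ≈ 2 · 0.04274 = 0.08548 ≈ 0.0855.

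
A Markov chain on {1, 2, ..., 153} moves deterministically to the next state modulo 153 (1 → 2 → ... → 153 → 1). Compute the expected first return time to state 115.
E[T_115 | X_0 = 115] = 153

The chain cycles deterministically, so starting at state 115 it returns in exactly 153 steps. Equivalently, the stationary distribution is uniform π_j = 1/153 for every state j, so by Kac's formula E[T_115] = 1/π_115 = 153.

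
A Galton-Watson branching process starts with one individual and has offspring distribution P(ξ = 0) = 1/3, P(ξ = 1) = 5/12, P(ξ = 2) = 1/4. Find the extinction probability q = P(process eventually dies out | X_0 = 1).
q = 1

Mean offspring μ = 0·1/3 + 1·5/12 + 2·1/4 = 11/12 ≤ 1. For μ ≤ 1 with offspring not concentrated at 1, the Galton-Watson process goes extinct almost surely, so q = 1.
(Algebraic check: The pgf is f(s) = 1/3 + 5/12·s + 1/4·s². The extinction probability q is the smallest fixed point of f in [0, 1]. Setting s = f(s):
  1/4·s² + (5/12 − 1)·s + 1/3 = 0
  1/4·s² − (1/3 + 1/4)·s + 1/3 = 0
which factors as (s − 1)·(1/4·s − 1/3) = 0, giving roots s = 1 and s = (1/3)/(1/4) = 4/3. Since 4/3 ≥ 1, the smallest root in [0, 1] is s = 1.)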